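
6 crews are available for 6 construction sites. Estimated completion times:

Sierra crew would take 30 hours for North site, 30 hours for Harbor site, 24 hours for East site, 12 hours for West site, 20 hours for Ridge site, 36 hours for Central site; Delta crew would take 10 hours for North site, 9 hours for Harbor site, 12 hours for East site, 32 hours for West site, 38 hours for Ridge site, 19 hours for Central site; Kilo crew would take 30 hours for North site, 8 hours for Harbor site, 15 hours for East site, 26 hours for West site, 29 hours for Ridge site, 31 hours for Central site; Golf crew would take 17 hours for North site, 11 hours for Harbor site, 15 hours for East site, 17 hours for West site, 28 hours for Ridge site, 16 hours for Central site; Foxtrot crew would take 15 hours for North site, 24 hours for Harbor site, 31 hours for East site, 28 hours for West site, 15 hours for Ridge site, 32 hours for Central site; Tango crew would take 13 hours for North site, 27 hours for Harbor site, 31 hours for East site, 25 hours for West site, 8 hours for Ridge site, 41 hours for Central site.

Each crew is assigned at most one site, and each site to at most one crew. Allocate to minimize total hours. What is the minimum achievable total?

Optimal: Sierra crew→West site (12 hours), Delta crew→East site (12 hours), Kilo crew→Harbor site (8 hours), Golf crew→Central site (16 hours), Foxtrot crew→North site (15 hours), Tango crew→Ridge site (8 hours) — total 12+12+8+16+15+8 = 71 hours.
Row-greedy (each crew in turn takes its cheapest remaining site) gives 75 hours, worse by 4.
Next-best assignment: Sierra crew→West site, Delta crew→Harbor site, Kilo crew→East site, Golf crew→Central site, Foxtrot crew→North site, Tango crew→Ridge site = 75 hours.

Min total: 71 hours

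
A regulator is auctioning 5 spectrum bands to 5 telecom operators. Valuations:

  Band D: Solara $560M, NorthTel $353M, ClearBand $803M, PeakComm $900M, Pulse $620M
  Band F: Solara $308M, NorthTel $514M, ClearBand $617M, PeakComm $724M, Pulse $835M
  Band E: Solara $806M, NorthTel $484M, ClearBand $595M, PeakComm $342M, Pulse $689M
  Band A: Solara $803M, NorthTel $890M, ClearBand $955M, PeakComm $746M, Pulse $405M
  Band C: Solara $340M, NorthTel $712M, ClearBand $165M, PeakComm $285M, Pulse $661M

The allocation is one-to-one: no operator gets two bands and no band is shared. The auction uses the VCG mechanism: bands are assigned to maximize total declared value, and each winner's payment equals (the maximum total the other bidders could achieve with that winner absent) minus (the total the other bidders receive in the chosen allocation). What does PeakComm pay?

Efficient allocation: Solara→Band E ($806M), NorthTel→Band C ($712M), ClearBand→Band A ($955M), PeakComm→Band D ($900M), Pulse→Band F ($835M); total welfare W = $4208M.
PeakComm receives Band D at value $900M, so the others get W − 900 = $3308M.
Without PeakComm: best allocation of the remaining 4 bidders over all 5 bands is Solara→Band E ($806M), NorthTel→Band A ($890M), ClearBand→Band D ($803M), Pulse→Band F ($835M), total $3334M.
VCG payment = (others' best without PeakComm) − (others' welfare with PeakComm) = 3334 − 3308 = $26M.

PeakComm pays $26M.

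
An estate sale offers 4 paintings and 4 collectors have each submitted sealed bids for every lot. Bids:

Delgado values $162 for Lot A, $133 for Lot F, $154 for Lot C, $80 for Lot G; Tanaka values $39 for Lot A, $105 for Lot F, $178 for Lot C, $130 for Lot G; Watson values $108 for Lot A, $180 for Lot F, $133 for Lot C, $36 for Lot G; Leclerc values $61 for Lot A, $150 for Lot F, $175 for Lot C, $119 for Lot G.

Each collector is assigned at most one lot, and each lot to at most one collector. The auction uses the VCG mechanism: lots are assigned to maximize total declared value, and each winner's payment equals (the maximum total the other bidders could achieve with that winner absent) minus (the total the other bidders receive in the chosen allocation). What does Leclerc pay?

Efficient allocation: Delgado→Lot A ($162), Tanaka→Lot G ($130), Watson→Lot F ($180), Leclerc→Lot C ($175); total welfare W = $647.
Leclerc receives Lot C at value $175, so the others get W − 175 = $472.
Without Leclerc: best allocation of the remaining 3 bidders over all 4 lots is Delgado→Lot A ($162), Tanaka→Lot C ($178), Watson→Lot F ($180), total $520.
VCG payment = (others' best without Leclerc) − (others' welfare with Leclerc) = 520 − 472 = $48.

Leclerc pays $48.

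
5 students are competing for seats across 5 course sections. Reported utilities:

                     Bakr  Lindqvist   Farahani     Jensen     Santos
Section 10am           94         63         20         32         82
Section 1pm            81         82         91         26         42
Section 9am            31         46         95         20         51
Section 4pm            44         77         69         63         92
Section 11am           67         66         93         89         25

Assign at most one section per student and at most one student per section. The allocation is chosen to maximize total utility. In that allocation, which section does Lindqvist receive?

This is the linear assignment problem.
Optimal: Bakr→Section 10am (94 points), Lindqvist→Section 1pm (82 points), Farahani→Section 9am (95 points), Jensen→Section 11am (89 points), Santos→Section 4pm (92 points) — total 94+82+95+89+92 = 452 points.
Column-greedy (each section in turn goes to its best remaining student) gives 402 points, worse by 50.
Next-best assignment: Bakr→Section 1pm, Lindqvist→Section 4pm, Farahani→Section 9am, Jensen→Section 11am, Santos→Section 10am = 424 points.

Lindqvist receives Section 1pm.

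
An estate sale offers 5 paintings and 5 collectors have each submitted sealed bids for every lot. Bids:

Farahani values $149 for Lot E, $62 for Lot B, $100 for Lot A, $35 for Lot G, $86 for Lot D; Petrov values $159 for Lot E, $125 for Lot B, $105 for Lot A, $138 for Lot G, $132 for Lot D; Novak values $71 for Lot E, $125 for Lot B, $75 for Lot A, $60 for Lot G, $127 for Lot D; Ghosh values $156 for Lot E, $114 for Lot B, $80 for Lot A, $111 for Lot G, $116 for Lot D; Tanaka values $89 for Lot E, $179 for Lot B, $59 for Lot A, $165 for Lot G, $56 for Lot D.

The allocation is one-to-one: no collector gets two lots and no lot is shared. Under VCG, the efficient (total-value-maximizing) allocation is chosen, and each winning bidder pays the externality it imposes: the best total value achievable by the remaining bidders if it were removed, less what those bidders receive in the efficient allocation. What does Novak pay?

Efficient allocation: Farahani→Lot A ($100), Petrov→Lot G ($138), Novak→Lot D ($127), Ghosh→Lot E ($156), Tanaka→Lot B ($179); total welfare W = $700.
Novak receives Lot D at value $127, so the others get W − 127 = $573.
Without Novak: best allocation of the remaining 4 bidders over all 5 lots is Farahani→Lot E ($149), Petrov→Lot G ($138), Ghosh→Lot D ($116), Tanaka→Lot B ($179), total $582.
VCG payment = (others' best without Novak) − (others' welfare with Novak) = 582 − 573 = $9.

Novak pays $9.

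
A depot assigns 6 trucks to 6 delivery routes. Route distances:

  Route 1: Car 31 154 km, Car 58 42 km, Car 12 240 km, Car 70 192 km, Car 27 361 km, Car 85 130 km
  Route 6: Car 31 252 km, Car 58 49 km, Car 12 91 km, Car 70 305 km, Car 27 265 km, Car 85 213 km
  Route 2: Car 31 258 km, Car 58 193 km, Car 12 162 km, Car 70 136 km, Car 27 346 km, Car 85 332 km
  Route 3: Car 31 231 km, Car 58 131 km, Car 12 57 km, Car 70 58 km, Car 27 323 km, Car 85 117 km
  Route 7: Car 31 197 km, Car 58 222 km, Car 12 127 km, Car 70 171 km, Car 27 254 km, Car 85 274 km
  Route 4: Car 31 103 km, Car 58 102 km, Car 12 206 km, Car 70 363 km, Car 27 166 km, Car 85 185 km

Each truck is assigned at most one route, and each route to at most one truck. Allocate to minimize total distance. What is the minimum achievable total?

This is a one-to-one assignment (minimum-cost bipartite matching).
Optimal: Car 31→Route 4 (103 km), Car 58→Route 6 (49 km), Car 12→Route 3 (57 km), Car 70→Route 2 (136 km), Car 27→Route 7 (254 km), Car 85→Route 1 (130 km) — total 103+49+57+136+254+130 = 729 km.
Row-greedy (each truck in turn takes its cheapest remaining route) gives 805 km, worse by 76.
Swapping Car 12↔Car 85 (Car 12→Route 1 240 km, Car 85→Route 3 117 km) adds 170.
No other one-to-one assignment undercuts 729 km.

Min total: 729 km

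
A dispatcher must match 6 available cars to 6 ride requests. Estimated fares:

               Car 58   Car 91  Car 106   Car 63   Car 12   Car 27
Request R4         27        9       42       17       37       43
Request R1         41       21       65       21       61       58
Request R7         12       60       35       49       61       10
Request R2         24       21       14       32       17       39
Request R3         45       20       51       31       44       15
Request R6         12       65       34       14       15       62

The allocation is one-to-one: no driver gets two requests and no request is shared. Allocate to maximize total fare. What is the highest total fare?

Treat this as an assignment problem: match each driver to one request.
Optimal: Car 58→Request R3 ($45), Car 91→Request R6 ($65), Car 106→Request R1 ($65), Car 63→Request R2 ($32), Car 12→Request R7 ($61), Car 27→Request R4 ($43) — total 45+65+65+32+61+43 = $311.
Row-greedy (each driver in turn takes its best remaining request) gives $300, worse by 11.
Swapping Car 27↔Car 91 (Car 27→Request R6 $62, Car 91→Request R4 $9) loses 37.
Checked against all permutations: $311 is optimal.

Maximum total: $311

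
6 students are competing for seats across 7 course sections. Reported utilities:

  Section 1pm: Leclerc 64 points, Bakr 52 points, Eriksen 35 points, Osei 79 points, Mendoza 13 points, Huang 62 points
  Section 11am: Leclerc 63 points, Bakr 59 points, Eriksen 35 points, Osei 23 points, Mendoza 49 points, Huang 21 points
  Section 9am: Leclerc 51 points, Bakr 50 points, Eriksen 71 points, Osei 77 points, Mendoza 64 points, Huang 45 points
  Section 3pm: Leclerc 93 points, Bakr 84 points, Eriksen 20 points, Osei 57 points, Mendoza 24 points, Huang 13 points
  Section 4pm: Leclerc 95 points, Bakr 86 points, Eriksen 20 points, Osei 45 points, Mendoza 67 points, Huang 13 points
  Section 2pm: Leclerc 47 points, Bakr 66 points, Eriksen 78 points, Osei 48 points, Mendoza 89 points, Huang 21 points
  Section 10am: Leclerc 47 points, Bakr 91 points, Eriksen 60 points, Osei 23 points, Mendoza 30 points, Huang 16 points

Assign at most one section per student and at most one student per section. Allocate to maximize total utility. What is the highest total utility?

Max total: 468 points

Optimal: Leclerc→Section 3pm (93 points), Bakr→Section 10am (91 points), Eriksen→Section 2pm (78 points), Osei→Section 9am (77 points), Mendoza→Section 4pm (67 points), Huang→Section 1pm (62 points) — total 93+91+78+77+67+62 = 468 points.
Max-entry greedy (repeatedly take the single best remaining cell) gives 446 points, worse by 22.
Swapping Osei↔Huang (Osei→Section 1pm 79 points, Huang→Section 9am 45 points) loses 15.
Checked against all permutations: 468 points is optimal.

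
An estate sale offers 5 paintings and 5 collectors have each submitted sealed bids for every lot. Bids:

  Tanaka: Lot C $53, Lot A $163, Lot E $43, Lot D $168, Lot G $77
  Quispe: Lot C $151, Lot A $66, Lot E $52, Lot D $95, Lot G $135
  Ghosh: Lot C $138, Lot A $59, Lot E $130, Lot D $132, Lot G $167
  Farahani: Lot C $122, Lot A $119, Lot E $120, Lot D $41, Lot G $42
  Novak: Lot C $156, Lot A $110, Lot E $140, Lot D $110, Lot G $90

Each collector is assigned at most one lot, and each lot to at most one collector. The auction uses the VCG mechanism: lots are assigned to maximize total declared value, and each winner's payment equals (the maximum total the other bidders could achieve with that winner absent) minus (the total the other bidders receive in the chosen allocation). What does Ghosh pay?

Ghosh pays $1.

Efficient allocation: Tanaka→Lot D ($168), Quispe→Lot C ($151), Ghosh→Lot G ($167), Farahani→Lot A ($119), Novak→Lot E ($140); total welfare W = $745.
Ghosh receives Lot G at value $167, so the others get W − 167 = $578.
Without Ghosh: best allocation of the remaining 4 bidders over all 5 lots is Tanaka→Lot D ($168), Quispe→Lot G ($135), Farahani→Lot E ($120), Novak→Lot C ($156), total $579.
VCG payment = (others' best without Ghosh) − (others' welfare with Ghosh) = 579 − 578 = $1.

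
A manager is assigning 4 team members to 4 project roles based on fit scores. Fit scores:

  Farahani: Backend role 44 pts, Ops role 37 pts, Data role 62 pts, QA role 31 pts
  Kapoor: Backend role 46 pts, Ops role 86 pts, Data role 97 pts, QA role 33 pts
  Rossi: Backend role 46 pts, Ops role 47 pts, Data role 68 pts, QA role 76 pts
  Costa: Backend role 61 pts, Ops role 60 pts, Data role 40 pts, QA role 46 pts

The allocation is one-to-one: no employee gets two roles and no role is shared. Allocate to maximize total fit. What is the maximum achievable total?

Maximum total: 285 pts

Optimal: Farahani→Data role (62 pts), Kapoor→Ops role (86 pts), Rossi→QA role (76 pts), Costa→Backend role (61 pts) — total 62+86+76+61 = 285 pts.
Column-greedy (each role in turn goes to its best remaining employee) gives 246 pts, worse by 39.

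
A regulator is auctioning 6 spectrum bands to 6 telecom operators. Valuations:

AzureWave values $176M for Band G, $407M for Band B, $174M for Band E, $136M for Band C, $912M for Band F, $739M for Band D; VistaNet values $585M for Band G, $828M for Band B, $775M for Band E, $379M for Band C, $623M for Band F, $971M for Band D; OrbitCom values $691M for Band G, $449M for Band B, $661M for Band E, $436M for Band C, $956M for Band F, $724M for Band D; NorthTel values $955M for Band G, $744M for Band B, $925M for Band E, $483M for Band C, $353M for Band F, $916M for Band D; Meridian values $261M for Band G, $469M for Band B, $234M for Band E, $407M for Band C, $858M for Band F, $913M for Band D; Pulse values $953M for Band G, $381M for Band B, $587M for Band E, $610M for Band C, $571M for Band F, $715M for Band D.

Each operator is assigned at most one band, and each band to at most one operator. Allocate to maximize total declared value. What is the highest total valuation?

Optimal: AzureWave→Band F ($912M), VistaNet→Band B ($828M), OrbitCom→Band C ($436M), NorthTel→Band E ($925M), Meridian→Band D ($913M), Pulse→Band G ($953M) — total 912+828+436+925+913+953 = $4967M.

Maximum total: $4967M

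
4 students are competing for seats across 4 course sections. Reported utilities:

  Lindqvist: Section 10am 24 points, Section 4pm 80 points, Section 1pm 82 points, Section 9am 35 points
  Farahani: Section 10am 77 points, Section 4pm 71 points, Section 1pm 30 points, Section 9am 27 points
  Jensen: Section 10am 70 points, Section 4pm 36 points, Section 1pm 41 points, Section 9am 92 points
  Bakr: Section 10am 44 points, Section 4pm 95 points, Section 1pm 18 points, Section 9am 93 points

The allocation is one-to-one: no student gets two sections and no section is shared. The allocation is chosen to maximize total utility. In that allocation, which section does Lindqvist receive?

Lindqvist receives Section 1pm.

Optimal: Lindqvist→Section 1pm (82 points), Farahani→Section 10am (77 points), Jensen→Section 9am (92 points), Bakr→Section 4pm (95 points) — total 82+77+92+95 = 346 points.
Next-best assignment: Lindqvist→Section 1pm, Farahani→Section 4pm, Jensen→Section 10am, Bakr→Section 9am = 316 points.
Checked against all permutations: 346 points is optimal.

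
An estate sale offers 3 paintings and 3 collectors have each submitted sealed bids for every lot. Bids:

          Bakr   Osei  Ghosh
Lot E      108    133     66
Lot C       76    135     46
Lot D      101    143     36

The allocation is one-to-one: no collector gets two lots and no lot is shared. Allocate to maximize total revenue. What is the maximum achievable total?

Optimal: Bakr→Lot D ($101), Osei→Lot C ($135), Ghosh→Lot E ($66) — total 101+135+66 = $302.
Next-best assignment: Bakr→Lot E, Osei→Lot D, Ghosh→Lot C = $297.
Every other assignment is strictly worse.

Max total: $302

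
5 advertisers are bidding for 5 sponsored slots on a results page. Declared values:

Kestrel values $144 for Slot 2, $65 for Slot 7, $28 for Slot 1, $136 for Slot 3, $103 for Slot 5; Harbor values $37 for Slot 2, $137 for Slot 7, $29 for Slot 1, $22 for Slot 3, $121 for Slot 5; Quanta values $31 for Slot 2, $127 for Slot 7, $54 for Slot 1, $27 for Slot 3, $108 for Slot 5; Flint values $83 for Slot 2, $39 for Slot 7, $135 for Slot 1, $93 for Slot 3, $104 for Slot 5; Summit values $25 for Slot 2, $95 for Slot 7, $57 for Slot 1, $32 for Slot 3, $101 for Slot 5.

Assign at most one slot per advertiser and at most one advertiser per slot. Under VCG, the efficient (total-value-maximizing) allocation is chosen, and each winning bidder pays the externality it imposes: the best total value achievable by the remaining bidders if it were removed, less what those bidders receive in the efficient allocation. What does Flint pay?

Flint pays $25.

Efficient allocation: Kestrel→Slot 2 ($144), Harbor→Slot 5 ($121), Quanta→Slot 7 ($127), Flint→Slot 1 ($135), Summit→Slot 3 ($32); total welfare W = $559.
Flint receives Slot 1 at value $135, so the others get W − 135 = $424.
Without Flint: best allocation of the remaining 4 bidders over all 5 slots is Kestrel→Slot 2 ($144), Harbor→Slot 5 ($121), Quanta→Slot 7 ($127), Summit→Slot 1 ($57), total $449.
VCG payment = (others' best without Flint) − (others' welfare with Flint) = 449 − 424 = $25.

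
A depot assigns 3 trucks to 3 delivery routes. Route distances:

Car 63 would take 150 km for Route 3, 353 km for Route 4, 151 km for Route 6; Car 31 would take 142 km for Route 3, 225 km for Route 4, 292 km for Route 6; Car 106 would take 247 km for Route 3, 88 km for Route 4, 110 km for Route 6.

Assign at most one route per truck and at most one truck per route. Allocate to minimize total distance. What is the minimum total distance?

Min total: 381 km

This is a one-to-one assignment (minimum-cost bipartite matching).
Optimal: Car 63→Route 6 (151 km), Car 31→Route 3 (142 km), Car 106→Route 4 (88 km) — total 151+142+88 = 381 km.
Row-greedy (each truck in turn takes its cheapest remaining route) gives 485 km, worse by 104.
Next-best assignment: Car 63→Route 3, Car 31→Route 4, Car 106→Route 6 = 485 km.
Every other assignment is strictly worse.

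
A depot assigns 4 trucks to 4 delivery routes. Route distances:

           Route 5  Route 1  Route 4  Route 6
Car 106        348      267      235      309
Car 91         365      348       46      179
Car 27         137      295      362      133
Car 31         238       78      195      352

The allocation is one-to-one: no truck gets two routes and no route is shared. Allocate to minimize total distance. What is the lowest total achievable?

This is a one-to-one assignment (minimum-cost bipartite matching).
Optimal: Car 106→Route 6 (309 km), Car 91→Route 4 (46 km), Car 27→Route 5 (137 km), Car 31→Route 1 (78 km) — total 309+46+137+78 = 570 km.
Min-entry greedy (repeatedly take the single cheapest remaining cell) gives 605 km, worse by 35.
Swapping Car 106↔Car 31 (Car 106→Route 1 267 km, Car 31→Route 6 352 km) adds 232.

Minimum total: 570 km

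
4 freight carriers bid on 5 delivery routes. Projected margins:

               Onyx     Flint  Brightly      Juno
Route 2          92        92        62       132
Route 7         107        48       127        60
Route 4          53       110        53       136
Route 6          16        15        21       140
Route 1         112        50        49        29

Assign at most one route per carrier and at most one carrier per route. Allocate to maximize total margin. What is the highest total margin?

Maximum total: $489k

Optimal: Onyx→Route 1 ($112k), Flint→Route 4 ($110k), Brightly→Route 7 ($127k), Juno→Route 6 ($140k) — total 112+110+127+140 = $489k.
Column-greedy (each route in turn goes to its best remaining carrier) gives $385k, worse by 104.
Checked against all permutations: $489k is optimal.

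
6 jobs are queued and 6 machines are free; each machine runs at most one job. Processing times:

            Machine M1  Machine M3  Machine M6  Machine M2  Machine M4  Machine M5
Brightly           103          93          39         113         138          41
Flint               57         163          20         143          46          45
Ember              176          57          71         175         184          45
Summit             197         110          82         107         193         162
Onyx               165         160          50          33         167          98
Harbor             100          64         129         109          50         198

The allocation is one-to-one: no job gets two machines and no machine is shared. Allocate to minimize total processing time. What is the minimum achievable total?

Minimum total: 320 min

Optimal: Brightly→Machine M5 (41 min), Flint→Machine M1 (57 min), Ember→Machine M3 (57 min), Summit→Machine M6 (82 min), Onyx→Machine M2 (33 min), Harbor→Machine M4 (50 min) — total 41+57+57+82+33+50 = 320 min.
Column-greedy (each machine in turn goes to its cheapest remaining job) gives 398 min, worse by 78.
Next-best assignment: Brightly→Machine M6, Flint→Machine M1, Ember→Machine M5, Summit→Machine M3, Onyx→Machine M2, Harbor→Machine M4 = 334 min.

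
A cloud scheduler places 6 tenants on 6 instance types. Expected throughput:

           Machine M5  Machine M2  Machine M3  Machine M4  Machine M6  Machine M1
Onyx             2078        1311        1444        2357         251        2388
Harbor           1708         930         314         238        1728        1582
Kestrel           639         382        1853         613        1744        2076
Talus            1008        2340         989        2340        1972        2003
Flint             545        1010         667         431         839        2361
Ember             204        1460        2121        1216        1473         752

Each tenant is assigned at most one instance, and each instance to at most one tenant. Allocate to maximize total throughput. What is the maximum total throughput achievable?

Optimal: Onyx→Machine M4 (2357 ops/s), Harbor→Machine M5 (1708 ops/s), Kestrel→Machine M6 (1744 ops/s), Talus→Machine M2 (2340 ops/s), Flint→Machine M1 (2361 ops/s), Ember→Machine M3 (2121 ops/s) — total 2357+1708+1744+2340+2361+2121 = 12631 ops/s.
Max-entry greedy (repeatedly take the single best remaining cell) gives 10732 ops/s, worse by 1899.
Next-best assignment: Onyx→Machine M4, Harbor→Machine M5, Kestrel→Machine M3, Talus→Machine M2, Flint→Machine M1, Ember→Machine M6 = 12092 ops/s.
Swapping Ember↔Harbor (Ember→Machine M5 204 ops/s, Harbor→Machine M3 314 ops/s) loses 3311.

Maximum total: 12631 ops/s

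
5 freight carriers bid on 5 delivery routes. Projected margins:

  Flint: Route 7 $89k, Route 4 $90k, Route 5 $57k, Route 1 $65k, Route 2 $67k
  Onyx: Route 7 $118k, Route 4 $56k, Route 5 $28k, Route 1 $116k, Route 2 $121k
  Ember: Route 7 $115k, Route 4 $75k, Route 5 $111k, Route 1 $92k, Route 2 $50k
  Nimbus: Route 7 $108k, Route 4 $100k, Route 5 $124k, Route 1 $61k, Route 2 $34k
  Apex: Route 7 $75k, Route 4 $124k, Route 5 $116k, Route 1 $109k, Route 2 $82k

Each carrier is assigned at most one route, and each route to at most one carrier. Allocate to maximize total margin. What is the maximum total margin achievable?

Max total: $559k

This is a one-to-one assignment (maximum-weight bipartite matching).
Optimal: Flint→Route 4 ($90k), Onyx→Route 2 ($121k), Ember→Route 7 ($115k), Nimbus→Route 5 ($124k), Apex→Route 1 ($109k) — total 90+121+115+124+109 = $559k.
Max-entry greedy (repeatedly take the single best remaining cell) gives $549k, worse by 10.
Checked against all permutations: $559k is optimal.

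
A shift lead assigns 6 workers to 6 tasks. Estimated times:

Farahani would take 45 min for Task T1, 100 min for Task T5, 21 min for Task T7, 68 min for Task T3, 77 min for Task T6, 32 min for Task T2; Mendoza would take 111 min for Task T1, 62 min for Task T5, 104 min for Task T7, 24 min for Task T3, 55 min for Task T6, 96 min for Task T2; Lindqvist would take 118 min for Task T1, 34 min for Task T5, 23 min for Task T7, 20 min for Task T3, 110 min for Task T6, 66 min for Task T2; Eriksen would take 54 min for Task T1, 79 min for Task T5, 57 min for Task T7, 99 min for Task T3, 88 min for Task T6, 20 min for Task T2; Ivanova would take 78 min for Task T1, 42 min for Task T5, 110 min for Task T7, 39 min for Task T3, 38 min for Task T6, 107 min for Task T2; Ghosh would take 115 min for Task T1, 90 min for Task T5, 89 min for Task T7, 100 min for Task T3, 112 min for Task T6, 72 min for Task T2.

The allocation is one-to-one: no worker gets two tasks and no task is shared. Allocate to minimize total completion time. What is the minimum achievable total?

Optimal: Farahani→Task T1 (45 min), Mendoza→Task T3 (24 min), Lindqvist→Task T7 (23 min), Eriksen→Task T2 (20 min), Ivanova→Task T6 (38 min), Ghosh→Task T5 (90 min) — total 45+24+23+20+38+90 = 240 min.
Column-greedy (each task in turn goes to its cheapest remaining worker) gives 270 min, worse by 30.
Next-best assignment: Farahani→Task T7, Mendoza→Task T3, Lindqvist→Task T5, Eriksen→Task T1, Ivanova→Task T6, Ghosh→Task T2 = 243 min.
Swapping Farahani↔Ivanova (Farahani→Task T6 77 min, Ivanova→Task T1 78 min) adds 72.
No other one-to-one assignment undercuts 240 min.

Minimum total: 240 min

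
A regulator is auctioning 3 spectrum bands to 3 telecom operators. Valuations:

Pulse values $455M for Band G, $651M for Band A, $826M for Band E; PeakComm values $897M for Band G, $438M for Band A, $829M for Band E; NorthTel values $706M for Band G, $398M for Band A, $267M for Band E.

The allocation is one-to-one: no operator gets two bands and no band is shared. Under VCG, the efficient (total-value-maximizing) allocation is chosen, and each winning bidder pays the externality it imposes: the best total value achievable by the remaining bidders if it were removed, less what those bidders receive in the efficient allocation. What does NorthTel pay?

NorthTel pays $243M.

Efficient allocation: Pulse→Band A ($651M), PeakComm→Band E ($829M), NorthTel→Band G ($706M); total welfare W = $2186M.
NorthTel receives Band G at value $706M, so the others get W − 706 = $1480M.
Without NorthTel: best allocation of the remaining 2 bidders over all 3 bands is Pulse→Band E ($826M), PeakComm→Band G ($897M), total $1723M.
VCG payment = (others' best without NorthTel) − (others' welfare with NorthTel) = 1723 − 1480 = $243M.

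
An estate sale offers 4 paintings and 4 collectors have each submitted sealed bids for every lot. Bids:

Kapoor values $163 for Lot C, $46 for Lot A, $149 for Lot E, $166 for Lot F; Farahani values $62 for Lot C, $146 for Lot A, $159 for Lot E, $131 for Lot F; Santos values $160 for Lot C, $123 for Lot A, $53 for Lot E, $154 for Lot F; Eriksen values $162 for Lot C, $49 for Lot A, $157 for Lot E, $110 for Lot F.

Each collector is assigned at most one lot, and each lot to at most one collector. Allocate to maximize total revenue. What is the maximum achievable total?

Max total: $629

Optimal: Kapoor→Lot F ($166), Farahani→Lot A ($146), Santos→Lot C ($160), Eriksen→Lot E ($157) — total 166+146+160+157 = $629.
Max-entry greedy (repeatedly take the single best remaining cell) gives $610, worse by 19.
Next-best assignment: Kapoor→Lot C, Farahani→Lot A, Santos→Lot F, Eriksen→Lot E = $620.
Swapping Eriksen↔Kapoor (Eriksen→Lot F $110, Kapoor→Lot E $149) loses 64.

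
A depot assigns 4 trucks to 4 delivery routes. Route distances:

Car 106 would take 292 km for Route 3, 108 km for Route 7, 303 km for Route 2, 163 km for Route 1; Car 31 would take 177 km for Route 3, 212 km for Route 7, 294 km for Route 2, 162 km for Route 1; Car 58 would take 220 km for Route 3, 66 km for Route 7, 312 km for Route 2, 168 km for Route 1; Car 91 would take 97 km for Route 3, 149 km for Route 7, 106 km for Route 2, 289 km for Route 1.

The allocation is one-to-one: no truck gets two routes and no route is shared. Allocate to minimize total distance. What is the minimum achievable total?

Minimum total: 512 km

Optimal: Car 106→Route 1 (163 km), Car 31→Route 3 (177 km), Car 58→Route 7 (66 km), Car 91→Route 2 (106 km) — total 163+177+66+106 = 512 km.
Column-greedy (each route in turn goes to its cheapest remaining truck) gives 620 km, worse by 108.
Next-best assignment: Car 106→Route 7, Car 31→Route 3, Car 58→Route 1, Car 91→Route 2 = 559 km.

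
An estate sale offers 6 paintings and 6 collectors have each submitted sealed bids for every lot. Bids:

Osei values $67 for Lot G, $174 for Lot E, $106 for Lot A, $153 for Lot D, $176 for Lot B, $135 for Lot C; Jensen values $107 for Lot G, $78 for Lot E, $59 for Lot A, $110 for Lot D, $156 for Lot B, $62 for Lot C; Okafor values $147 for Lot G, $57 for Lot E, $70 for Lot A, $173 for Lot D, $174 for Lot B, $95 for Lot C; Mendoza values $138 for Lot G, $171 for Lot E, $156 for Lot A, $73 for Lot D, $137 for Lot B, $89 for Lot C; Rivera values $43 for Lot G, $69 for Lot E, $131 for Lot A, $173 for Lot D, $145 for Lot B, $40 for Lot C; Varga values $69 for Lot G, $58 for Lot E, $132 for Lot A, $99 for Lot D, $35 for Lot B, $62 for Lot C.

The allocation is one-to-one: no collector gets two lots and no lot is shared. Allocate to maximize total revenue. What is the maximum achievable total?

Optimal: Osei→Lot C ($135), Jensen→Lot B ($156), Okafor→Lot G ($147), Mendoza→Lot E ($171), Rivera→Lot D ($173), Varga→Lot A ($132) — total 135+156+147+171+173+132 = $914.
Max-entry greedy (repeatedly take the single best remaining cell) gives $799, worse by 115.
Swapping Mendoza↔Osei (Mendoza→Lot C $89, Osei→Lot E $174) loses 43.
No other one-to-one assignment exceeds $914.

Max total: $914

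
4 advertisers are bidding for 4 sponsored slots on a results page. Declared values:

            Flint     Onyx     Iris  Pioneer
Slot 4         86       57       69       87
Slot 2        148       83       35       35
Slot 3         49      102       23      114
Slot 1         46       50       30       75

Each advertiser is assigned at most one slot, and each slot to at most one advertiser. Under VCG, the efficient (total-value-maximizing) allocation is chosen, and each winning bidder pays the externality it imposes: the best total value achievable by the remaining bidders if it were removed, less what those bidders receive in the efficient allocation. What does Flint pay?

Flint pays $20.

Efficient allocation: Flint→Slot 2 ($148), Onyx→Slot 3 ($102), Iris→Slot 4 ($69), Pioneer→Slot 1 ($75); total welfare W = $394.
Flint receives Slot 2 at value $148, so the others get W − 148 = $246.
Without Flint: best allocation of the remaining 3 bidders over all 4 slots is Onyx→Slot 2 ($83), Iris→Slot 4 ($69), Pioneer→Slot 3 ($114), total $266.
VCG payment = (others' best without Flint) − (others' welfare with Flint) = 266 − 246 = $20.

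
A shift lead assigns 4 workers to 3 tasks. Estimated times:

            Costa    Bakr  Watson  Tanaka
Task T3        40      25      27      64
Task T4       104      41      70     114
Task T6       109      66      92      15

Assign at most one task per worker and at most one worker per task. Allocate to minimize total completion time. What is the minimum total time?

This is the linear assignment problem.
Optimal: Watson→Task T3 (27 min), Bakr→Task T4 (41 min), Tanaka→Task T6 (15 min) — total 27+41+15 = 83 min.
Row-greedy (each worker in turn takes its cheapest remaining task) gives 173 min, worse by 90.

Min total: 83 min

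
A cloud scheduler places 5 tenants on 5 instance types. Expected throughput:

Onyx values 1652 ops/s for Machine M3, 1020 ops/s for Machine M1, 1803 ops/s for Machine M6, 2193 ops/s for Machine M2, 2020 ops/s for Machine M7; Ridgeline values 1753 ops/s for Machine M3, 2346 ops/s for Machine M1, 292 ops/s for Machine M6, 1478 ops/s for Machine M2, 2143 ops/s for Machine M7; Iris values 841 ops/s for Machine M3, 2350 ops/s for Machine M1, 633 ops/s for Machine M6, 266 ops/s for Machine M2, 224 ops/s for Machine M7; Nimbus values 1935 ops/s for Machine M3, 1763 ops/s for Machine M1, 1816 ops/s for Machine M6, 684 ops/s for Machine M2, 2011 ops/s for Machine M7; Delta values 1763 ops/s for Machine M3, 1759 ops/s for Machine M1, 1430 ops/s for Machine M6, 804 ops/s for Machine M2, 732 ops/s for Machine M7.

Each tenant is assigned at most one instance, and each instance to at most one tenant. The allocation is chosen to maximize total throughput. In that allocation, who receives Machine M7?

Ridgeline receives Machine M7.

Optimal: Onyx→Machine M2 (2193 ops/s), Ridgeline→Machine M7 (2143 ops/s), Iris→Machine M1 (2350 ops/s), Nimbus→Machine M6 (1816 ops/s), Delta→Machine M3 (1763 ops/s) — total 2193+2143+2350+1816+1763 = 10265 ops/s.
Max-entry greedy (repeatedly take the single best remaining cell) gives 10051 ops/s, worse by 214.
Swapping Iris↔Nimbus (Iris→Machine M6 633 ops/s, Nimbus→Machine M1 1763 ops/s) loses 1770.
Ridgeline's own top instance is Machine M1 (2346 ops/s), but forcing Ridgeline→Machine M1 and reassigning the rest optimally gives only 8946 ops/s — worse by 1319.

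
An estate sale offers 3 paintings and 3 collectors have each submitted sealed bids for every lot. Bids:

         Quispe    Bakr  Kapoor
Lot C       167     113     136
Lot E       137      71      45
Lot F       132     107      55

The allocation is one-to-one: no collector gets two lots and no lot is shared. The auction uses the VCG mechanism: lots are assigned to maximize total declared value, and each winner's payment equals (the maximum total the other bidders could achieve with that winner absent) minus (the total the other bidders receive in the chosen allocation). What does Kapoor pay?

Efficient allocation: Quispe→Lot E ($137), Bakr→Lot F ($107), Kapoor→Lot C ($136); total welfare W = $380.
Kapoor receives Lot C at value $136, so the others get W − 136 = $244.
Without Kapoor: best allocation of the remaining 2 bidders over all 3 lots is Quispe→Lot C ($167), Bakr→Lot F ($107), total $274.
VCG payment = (others' best without Kapoor) − (others' welfare with Kapoor) = 274 − 244 = $30.

Kapoor pays $30.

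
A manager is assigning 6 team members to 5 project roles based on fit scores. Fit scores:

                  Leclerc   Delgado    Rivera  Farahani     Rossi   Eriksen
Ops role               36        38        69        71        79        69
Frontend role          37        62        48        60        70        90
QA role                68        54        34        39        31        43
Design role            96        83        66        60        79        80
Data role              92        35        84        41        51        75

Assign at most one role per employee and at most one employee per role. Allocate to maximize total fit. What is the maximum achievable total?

This is the linear assignment problem.
Optimal: Rossi→Ops role (79 pts), Eriksen→Frontend role (90 pts), Leclerc→QA role (68 pts), Delgado→Design role (83 pts), Rivera→Data role (84 pts) — total 79+90+68+83+84 = 404 pts.
Checked against all permutations: 404 pts is optimal.

Maximum total: 404 pts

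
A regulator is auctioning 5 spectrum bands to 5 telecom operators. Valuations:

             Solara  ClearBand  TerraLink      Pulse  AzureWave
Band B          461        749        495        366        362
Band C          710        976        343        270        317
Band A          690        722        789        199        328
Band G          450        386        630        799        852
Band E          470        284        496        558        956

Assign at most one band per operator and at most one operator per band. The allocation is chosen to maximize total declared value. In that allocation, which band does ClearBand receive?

This is the linear assignment problem.
Optimal: Solara→Band C ($710M), ClearBand→Band B ($749M), TerraLink→Band A ($789M), Pulse→Band G ($799M), AzureWave→Band E ($956M) — total 710+749+789+799+956 = $4003M.
Max-entry greedy (repeatedly take the single best remaining cell) gives $3981M, worse by 22.
ClearBand's own top band is Band C ($976M), but forcing ClearBand→Band C and reassigning the rest optimally gives only $3981M — worse by 22.

ClearBand receives Band B.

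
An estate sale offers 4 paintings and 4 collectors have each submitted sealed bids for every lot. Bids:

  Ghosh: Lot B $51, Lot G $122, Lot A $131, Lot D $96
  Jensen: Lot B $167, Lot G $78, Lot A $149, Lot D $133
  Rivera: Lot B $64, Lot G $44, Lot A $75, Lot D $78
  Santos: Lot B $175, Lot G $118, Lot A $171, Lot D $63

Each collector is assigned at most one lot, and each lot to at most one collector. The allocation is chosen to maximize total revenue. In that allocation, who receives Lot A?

Santos receives Lot A.

Optimal: Ghosh→Lot G ($122), Jensen→Lot B ($167), Rivera→Lot D ($78), Santos→Lot A ($171) — total 122+167+78+171 = $538.
Column-greedy (each lot in turn goes to its best remaining collector) gives $524, worse by 14.
Santos's own top lot is Lot B ($175), but forcing Santos→Lot B and reassigning the rest optimally gives only $524 — worse by 14.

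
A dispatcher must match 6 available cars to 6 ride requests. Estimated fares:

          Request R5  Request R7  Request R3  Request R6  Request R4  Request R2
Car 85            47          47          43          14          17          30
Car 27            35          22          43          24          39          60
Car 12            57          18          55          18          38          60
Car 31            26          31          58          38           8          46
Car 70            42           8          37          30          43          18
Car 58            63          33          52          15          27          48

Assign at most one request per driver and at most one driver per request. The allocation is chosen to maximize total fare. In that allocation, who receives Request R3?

Optimal: Car 85→Request R7 ($47), Car 27→Request R2 ($60), Car 12→Request R3 ($55), Car 31→Request R6 ($38), Car 70→Request R4 ($43), Car 58→Request R5 ($63) — total 47+60+55+38+43+63 = $306.
Row-greedy (each driver in turn takes its best remaining request) gives $276, worse by 30.
Every other assignment is strictly worse.
Car 12's own top request is Request R2 ($60), but forcing Car 12→Request R2 and reassigning the rest optimally gives only $297 — worse by 9.

Car 12 receives Request R3.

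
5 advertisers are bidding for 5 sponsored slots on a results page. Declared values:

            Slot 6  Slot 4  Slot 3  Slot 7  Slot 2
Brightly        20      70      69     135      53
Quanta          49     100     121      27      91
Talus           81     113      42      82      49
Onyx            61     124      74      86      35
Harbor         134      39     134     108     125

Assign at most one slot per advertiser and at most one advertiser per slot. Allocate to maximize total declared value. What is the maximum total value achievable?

Max total: $586

Optimal: Brightly→Slot 7 ($135), Quanta→Slot 3 ($121), Talus→Slot 6 ($81), Onyx→Slot 4 ($124), Harbor→Slot 2 ($125) — total 135+121+81+124+125 = $586.
Max-entry greedy (repeatedly take the single best remaining cell) gives $563, worse by 23.
Next-best assignment: Brightly→Slot 7, Quanta→Slot 2, Talus→Slot 6, Onyx→Slot 4, Harbor→Slot 3 = $565.
Swapping Brightly↔Onyx (Brightly→Slot 4 $70, Onyx→Slot 7 $86) loses 103.
Checked against all permutations: $586 is optimal.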